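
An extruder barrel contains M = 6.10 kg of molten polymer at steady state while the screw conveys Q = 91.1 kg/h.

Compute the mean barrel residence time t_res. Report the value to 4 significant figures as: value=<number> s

Throughput in SI: Q_s = 91.1 kg/h ÷ 3600 s/h = 0.0253056 kg/s
t_res = M / Q_s = 6.10 / 0.0253056 = 241.054 s

value=241.1 s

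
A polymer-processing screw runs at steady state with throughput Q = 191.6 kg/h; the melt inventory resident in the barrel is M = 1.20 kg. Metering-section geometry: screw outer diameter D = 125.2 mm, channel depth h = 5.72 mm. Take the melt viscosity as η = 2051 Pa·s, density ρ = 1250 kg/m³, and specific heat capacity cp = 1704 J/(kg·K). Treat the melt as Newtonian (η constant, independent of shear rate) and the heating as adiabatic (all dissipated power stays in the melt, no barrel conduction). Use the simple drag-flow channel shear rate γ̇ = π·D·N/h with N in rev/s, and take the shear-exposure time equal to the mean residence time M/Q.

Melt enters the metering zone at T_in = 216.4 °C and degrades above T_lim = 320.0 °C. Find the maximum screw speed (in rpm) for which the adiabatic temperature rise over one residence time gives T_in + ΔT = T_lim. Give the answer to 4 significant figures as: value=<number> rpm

Q_s = Q / 3600 = 191.6 / 3600 = 0.0532222 kg/s
t_res = M / Q_s = 1.20 ÷ 0.0532222 = 22.547 s
Geometry in SI: D = 125.2 mm → 0.1252 m, h = 5.72 mm → 0.00572 m
ΔT_a = T_lim − T_in = 320.0 − 216.4 = 103.6 K
γ̇_max² = ΔT_a·ρ·cp / (η·t_res) = [103.6 × 1250 × 1704] / [2051 × 22.547] = 4771.84 s⁻²
γ̇_max = √4771.84 = 69.0785 s⁻¹
N_max = γ̇_max·h / (π·D) = 69.0785 · 0.00572 / (π · 0.1252) = 1.00458 rev/s = 60.2748 rpm

value=60.27 rpm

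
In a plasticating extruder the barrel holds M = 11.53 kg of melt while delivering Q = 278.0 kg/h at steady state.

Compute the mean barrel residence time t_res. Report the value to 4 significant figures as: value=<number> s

value=149.3 s

Q_s = Q / 3600 = 278.0 / 3600 = 0.0772222 kg/s
t_res = M / Q_s = 11.53 ÷ 0.0772222 = 149.309 s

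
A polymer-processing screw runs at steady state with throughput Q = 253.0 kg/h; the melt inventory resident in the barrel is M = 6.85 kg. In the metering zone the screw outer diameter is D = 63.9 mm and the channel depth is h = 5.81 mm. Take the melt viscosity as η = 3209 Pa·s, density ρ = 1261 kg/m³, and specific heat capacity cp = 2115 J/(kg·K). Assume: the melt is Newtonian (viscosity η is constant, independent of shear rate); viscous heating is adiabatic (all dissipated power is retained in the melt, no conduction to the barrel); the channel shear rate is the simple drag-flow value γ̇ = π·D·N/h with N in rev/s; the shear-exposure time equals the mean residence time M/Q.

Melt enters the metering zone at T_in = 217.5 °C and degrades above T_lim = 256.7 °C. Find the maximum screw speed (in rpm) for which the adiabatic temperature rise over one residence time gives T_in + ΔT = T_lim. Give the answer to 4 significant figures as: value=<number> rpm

value=31.75 rpm

Throughput in SI: Q_s = 253.0 kg/h ÷ 3600 s/h = 0.0702778 kg/s
t_res = M / Q_s = 6.85 ÷ 0.0702778 = 97.4704 s
Convert to metres: D = 0.0639 m, h = 0.00581 m
ΔT_a = T_lim − T_in = 256.7 − 217.5 = 39.2 K
γ̇_max² = ΔT_a·ρ·cp/(η·t_res) = 39.2·1261·2115/(3209·97.4704) = 334.248 s⁻²
Take the square root: γ̇_max = √(334.248) = 18.2825 s⁻¹
Solve γ̇ = πDN/h for N: N_max = γ̇_max·h/(π·D) = 18.2825 × 0.00581 / (π × 0.0639) = 0.529127 rev/s = 31.7476 rpm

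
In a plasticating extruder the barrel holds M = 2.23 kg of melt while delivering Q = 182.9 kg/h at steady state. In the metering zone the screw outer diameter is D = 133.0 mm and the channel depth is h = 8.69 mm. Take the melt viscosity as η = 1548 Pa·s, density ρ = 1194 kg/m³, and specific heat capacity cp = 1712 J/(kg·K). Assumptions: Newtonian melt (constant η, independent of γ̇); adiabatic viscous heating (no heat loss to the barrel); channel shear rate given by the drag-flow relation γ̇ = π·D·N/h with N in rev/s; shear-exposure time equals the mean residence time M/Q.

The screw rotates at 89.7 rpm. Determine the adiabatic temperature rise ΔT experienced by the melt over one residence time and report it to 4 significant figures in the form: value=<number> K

value=171.8 K

Convert throughput: Q = 182.9 kg/h = 182.9/3600 = 0.0508056 kg/s
Mean residence time: t_res = M/Q_s = 2.23 kg / 0.0508056 kg/s = 43.8928 s
Convert to SI: D = 0.133 m, h = 0.00869 m, N = 89.7/60 = 1.495 rev/s
Shear rate: γ̇ = πDN/h = π·0.133·1.495/0.00869 = 71.8825 s⁻¹
Adiabatic rise: ΔT = η γ̇² t_res / (ρ cp) = 1548·(71.8825)²·43.8928 / (1194·1712) = 171.752 K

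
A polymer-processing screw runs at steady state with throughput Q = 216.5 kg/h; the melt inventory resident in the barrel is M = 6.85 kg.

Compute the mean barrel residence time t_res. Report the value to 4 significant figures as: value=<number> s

Q_s = Q / 3600 = 216.5 / 3600 = 0.0601389 kg/s
Mean residence time: t_res = M/Q_s = 6.85 kg / 0.0601389 kg/s = 113.903 s

value=113.9 s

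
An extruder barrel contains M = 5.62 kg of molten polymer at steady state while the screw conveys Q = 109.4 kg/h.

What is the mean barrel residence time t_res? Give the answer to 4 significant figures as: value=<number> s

value=184.9 s

Throughput in SI: Q_s = 109.4 kg/h ÷ 3600 s/h = 0.0303889 kg/s
Mean residence time: t_res = M/Q_s = 5.62 kg / 0.0303889 kg/s = 184.936 s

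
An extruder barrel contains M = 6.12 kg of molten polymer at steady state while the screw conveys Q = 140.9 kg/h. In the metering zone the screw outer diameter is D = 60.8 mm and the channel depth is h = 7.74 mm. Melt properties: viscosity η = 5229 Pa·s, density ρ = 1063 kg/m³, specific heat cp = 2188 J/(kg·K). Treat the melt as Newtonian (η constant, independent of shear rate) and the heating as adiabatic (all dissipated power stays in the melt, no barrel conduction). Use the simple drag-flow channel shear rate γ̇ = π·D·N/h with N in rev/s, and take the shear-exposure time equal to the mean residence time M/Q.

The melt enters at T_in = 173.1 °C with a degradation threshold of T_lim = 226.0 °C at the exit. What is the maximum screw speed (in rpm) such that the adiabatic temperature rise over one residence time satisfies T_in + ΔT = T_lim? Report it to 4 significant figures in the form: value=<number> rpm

value=29.82 rpm

Throughput in SI: Q_s = 140.9 kg/h ÷ 3600 s/h = 0.0391389 kg/s
t_res = M / Q_s = 6.12 ÷ 0.0391389 = 156.366 s
Geometry in SI: D = 60.8 mm → 0.0608 m, h = 7.74 mm → 0.00774 m
ΔT_a = T_lim − T_in = 226.0 °C − 173.1 °C = 52.9 K
γ̇_max² = ΔT_a·ρ·cp/(η·t_res) = 52.9·1063·2188/(5229·156.366) = 150.479 s⁻²
γ̇_max = √150.479 = 12.267 s⁻¹
N_max = γ̇_max·h / (π·D) = 12.267 · 0.00774 / (π · 0.0608) = 0.497078 rev/s = 29.8247 rpm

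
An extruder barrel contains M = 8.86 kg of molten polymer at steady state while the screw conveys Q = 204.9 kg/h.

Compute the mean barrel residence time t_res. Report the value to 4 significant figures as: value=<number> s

value=155.7 s

Q_s = Q / 3600 = 204.9 / 3600 = 0.0569167 kg/s
t_res = M / Q_s = 8.86 / 0.0569167 = 155.666 s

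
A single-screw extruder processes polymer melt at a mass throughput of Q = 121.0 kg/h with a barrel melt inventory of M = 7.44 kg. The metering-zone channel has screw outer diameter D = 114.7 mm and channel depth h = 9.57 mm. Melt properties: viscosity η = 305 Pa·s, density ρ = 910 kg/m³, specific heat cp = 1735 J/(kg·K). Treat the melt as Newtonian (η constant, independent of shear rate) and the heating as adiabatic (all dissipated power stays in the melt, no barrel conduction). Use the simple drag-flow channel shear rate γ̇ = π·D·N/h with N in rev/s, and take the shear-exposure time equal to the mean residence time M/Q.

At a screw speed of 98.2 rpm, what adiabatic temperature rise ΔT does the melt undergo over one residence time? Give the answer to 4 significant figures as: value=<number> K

value=162.4 K

Convert throughput: Q = 121.0 kg/h = 121.0/3600 = 0.0336111 kg/s
t_res = M / Q_s = 7.44 / 0.0336111 = 221.355 s
Geometry in metres: D = 114.7 mm → 0.1147 m, h = 9.57 mm → 0.00957 m; screw speed N = 98.2 rpm = 1.63667 rev/s
γ̇ = π D N / h = (π)(0.1147)(1.63667) / 0.00957 = 61.6257 s⁻¹
Adiabatic rise: ΔT = η γ̇² t_res / (ρ cp) = 305·(61.6257)²·221.355 / (910·1735) = 162.395 K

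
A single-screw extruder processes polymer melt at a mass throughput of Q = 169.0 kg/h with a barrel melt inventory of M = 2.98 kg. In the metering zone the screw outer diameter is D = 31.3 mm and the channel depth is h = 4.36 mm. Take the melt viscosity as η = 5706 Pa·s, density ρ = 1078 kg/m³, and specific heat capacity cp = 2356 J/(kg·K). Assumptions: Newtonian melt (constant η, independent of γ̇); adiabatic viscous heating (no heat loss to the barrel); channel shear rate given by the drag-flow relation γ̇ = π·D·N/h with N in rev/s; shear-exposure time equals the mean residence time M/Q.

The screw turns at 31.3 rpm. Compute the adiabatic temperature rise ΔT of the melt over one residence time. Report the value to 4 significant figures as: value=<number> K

value=19.74 K

Q_s = Q / 3600 = 169.0 / 3600 = 0.0469444 kg/s
t_res = M / Q_s = 2.98 ÷ 0.0469444 = 63.4793 s
Geometry in metres: D = 31.3 mm → 0.0313 m, h = 4.36 mm → 0.00436 m; screw speed N = 31.3 rpm = 0.521667 rev/s
γ̇ = π·D·N / h = π · 0.0313 · 0.521667 / 0.00436 = 11.7652 s⁻¹
ΔT = η·γ̇²·t_res/(ρ·cp) = [5706 × 11.7652² × 63.4793] / [1078 × 2356] = 19.7411 K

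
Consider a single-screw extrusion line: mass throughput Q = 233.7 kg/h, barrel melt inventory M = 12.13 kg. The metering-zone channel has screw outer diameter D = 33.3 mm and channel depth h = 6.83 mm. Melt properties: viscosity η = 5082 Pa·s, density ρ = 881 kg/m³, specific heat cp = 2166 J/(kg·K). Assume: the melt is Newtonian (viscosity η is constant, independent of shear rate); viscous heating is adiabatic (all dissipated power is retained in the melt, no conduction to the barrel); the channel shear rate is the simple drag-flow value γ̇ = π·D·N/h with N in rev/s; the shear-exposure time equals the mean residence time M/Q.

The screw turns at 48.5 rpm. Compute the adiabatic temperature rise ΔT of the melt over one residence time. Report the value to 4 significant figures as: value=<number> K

value=76.28 K

Convert throughput: Q = 233.7 kg/h = 233.7/3600 = 0.0649167 kg/s
t_res = M / Q_s = 12.13 ÷ 0.0649167 = 186.855 s
Convert to SI: D = 0.0333 m, h = 0.00683 m, N = 48.5/60 = 0.808333 rev/s
γ̇ = π·D·N / h = π · 0.0333 · 0.808333 / 0.00683 = 12.3812 s⁻¹
ΔT = η·γ̇²·t_res / (ρ·cp) = 5082 · (12.3812)² · 186.855 / (881 · 2166) = 76.2839 K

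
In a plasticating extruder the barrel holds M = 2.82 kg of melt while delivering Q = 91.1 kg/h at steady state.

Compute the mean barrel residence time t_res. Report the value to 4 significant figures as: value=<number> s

Throughput in SI: Q_s = 91.1 kg/h ÷ 3600 s/h = 0.0253056 kg/s
t_res = M / Q_s = 2.82 / 0.0253056 = 111.438 s

value=111.4 s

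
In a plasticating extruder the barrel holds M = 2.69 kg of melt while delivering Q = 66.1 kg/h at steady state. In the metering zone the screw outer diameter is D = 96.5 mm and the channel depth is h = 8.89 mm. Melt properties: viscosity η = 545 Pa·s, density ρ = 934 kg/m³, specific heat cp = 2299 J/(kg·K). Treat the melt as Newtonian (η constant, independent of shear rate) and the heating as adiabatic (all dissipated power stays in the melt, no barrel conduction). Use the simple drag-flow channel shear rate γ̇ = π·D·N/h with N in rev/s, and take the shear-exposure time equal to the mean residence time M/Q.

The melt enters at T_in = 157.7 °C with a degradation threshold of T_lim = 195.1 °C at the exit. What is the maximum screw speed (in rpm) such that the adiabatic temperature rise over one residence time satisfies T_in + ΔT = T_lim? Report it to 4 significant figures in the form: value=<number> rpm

value=55.80 rpm

Convert throughput: Q = 66.1 kg/h = 66.1/3600 = 0.0183611 kg/s
t_res = M / Q_s = 2.69 / 0.0183611 = 146.505 s
D = 96.5 mm = 0.0965 m;  h = 8.89 mm = 0.00889 m
Allowable rise: ΔT_a = T_lim − T_in = 195.1 − 157.7 = 37.4 K
γ̇_max² = ΔT_a·ρ·cp / (η·t_res) = [37.4 × 934 × 2299] / [545 × 146.505] = 1005.79 s⁻²
γ̇_max = sqrt(1005.79) = 31.7142 s⁻¹
N_max = γ̇_max h / (πD) = 31.7142·0.00889/(π·0.0965) = 0.92999 rev/s → ×60 = 55.7994 rpm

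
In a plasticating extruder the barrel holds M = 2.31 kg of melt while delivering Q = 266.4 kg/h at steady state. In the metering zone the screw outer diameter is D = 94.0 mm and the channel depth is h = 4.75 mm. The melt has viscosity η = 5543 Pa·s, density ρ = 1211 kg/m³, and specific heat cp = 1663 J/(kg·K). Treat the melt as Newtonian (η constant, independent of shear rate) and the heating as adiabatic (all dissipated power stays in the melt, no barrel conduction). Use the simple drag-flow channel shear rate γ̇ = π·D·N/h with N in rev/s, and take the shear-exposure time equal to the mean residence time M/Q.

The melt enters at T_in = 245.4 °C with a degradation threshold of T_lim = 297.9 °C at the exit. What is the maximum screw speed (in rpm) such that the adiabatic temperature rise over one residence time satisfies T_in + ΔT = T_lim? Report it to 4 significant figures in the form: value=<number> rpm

value=23.86 rpm

Q_s = Q / 3600 = 266.4 / 3600 = 0.074 kg/s
t_res = M / Q_s = 2.31 / 0.074 = 31.2162 s
Convert to metres: D = 0.094 m, h = 0.00475 m
ΔT_a = T_lim − T_in = 297.9 − 245.4 = 52.5 K
Invert ΔT = ηγ̇²t_res/(ρcp) for γ̇: γ̇_max² = ΔT_a ρ cp / (η t_res) = 52.5·1211·1663 / (5543·31.2162) = 611.041 s⁻²
γ̇_max = sqrt(611.041) = 24.7192 s⁻¹
N_max = γ̇_max h / (πD) = 24.7192·0.00475/(π·0.094) = 0.397604 rev/s → ×60 = 23.8563 rpm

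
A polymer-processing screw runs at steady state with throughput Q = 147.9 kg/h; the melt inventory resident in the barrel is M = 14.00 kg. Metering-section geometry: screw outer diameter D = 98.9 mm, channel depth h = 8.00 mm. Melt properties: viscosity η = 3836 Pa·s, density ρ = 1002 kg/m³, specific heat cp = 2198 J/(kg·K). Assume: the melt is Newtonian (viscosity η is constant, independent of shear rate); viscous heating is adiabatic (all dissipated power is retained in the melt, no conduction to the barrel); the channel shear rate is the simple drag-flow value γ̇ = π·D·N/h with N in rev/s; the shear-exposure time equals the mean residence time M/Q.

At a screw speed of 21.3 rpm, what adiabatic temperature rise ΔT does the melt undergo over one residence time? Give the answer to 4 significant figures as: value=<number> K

value=112.8 K

Convert throughput: Q = 147.9 kg/h = 147.9/3600 = 0.0410833 kg/s
Mean residence time: t_res = M/Q_s = 14.00 kg / 0.0410833 kg/s = 340.771 s
Geometry in metres: D = 98.9 mm → 0.0989 m, h = 8.00 mm → 0.008 m; screw speed N = 21.3 rpm = 0.355 rev/s
γ̇ = π·D·N / h = π · 0.0989 · 0.355 / 0.008 = 13.7875 s⁻¹
Adiabatic rise: ΔT = η γ̇² t_res / (ρ cp) = 3836·(13.7875)²·340.771 / (1002·2198) = 112.827 K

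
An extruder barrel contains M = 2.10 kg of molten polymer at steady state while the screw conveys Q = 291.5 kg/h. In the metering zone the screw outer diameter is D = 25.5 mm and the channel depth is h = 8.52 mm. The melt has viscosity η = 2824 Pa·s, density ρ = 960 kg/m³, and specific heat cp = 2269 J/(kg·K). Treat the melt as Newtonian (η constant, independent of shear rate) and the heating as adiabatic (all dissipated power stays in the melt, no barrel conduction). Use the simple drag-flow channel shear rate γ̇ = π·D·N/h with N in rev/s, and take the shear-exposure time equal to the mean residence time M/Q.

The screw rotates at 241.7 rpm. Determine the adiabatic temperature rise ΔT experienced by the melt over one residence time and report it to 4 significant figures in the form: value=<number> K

Convert throughput: Q = 291.5 kg/h = 291.5/3600 = 0.0809722 kg/s
t_res = M / Q_s = 2.10 / 0.0809722 = 25.9348 s
Convert to SI: D = 0.0255 m, h = 0.00852 m, N = 241.7/60 = 4.02833 rev/s
γ̇ = π D N / h = (π)(0.0255)(4.02833) / 0.00852 = 37.877 s⁻¹
ΔT = η·γ̇²·t_res/(ρ·cp) = [2824 × 37.877² × 25.9348] / [960 × 2269] = 48.2385 K

value=48.24 K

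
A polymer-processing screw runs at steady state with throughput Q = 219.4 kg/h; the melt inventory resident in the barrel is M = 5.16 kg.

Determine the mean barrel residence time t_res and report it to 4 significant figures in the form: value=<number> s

value=84.67 s

Convert throughput: Q = 219.4 kg/h = 219.4/3600 = 0.0609444 kg/s
Mean residence time: t_res = M/Q_s = 5.16 kg / 0.0609444 kg/s = 84.6673 s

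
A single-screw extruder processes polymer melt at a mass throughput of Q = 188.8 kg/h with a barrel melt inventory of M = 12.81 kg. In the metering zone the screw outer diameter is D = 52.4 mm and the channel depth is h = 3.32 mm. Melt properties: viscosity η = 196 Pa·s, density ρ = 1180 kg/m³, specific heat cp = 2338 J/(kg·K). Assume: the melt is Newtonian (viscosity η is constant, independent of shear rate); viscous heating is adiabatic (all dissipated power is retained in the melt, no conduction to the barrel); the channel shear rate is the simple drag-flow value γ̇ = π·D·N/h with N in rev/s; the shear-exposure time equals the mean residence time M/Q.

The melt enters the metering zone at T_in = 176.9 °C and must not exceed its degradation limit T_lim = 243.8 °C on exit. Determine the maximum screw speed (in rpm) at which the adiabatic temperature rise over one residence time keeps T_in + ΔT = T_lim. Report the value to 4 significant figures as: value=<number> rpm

value=75.13 rpm

Throughput in SI: Q_s = 188.8 kg/h ÷ 3600 s/h = 0.0524444 kg/s
Mean residence time: t_res = M/Q_s = 12.81 kg / 0.0524444 kg/s = 244.258 s
Convert to metres: D = 0.0524 m, h = 0.00332 m
ΔT_a = T_lim − T_in = 243.8 − 176.9 = 66.9 K
γ̇_max² = ΔT_a·ρ·cp / (η·t_res) = [66.9 × 1180 × 2338] / [196 × 244.258] = 3855.2 s⁻²
γ̇_max = √3855.2 = 62.0903 s⁻¹
N_max = γ̇_max·h / (π·D) = 62.0903 · 0.00332 / (π · 0.0524) = 1.25222 rev/s = 75.1332 rpm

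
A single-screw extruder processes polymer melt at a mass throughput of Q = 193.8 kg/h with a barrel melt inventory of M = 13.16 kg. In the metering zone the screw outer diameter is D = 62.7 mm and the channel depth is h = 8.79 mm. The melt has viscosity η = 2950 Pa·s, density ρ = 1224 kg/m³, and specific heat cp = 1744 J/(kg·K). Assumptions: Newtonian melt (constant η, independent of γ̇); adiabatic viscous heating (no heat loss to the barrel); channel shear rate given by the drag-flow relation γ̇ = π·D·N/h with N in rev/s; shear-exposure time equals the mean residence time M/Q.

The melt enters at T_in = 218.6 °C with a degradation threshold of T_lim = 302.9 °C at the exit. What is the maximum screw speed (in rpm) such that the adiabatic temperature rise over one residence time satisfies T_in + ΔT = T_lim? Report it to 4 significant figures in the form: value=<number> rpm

value=42.29 rpm

Throughput in SI: Q_s = 193.8 kg/h ÷ 3600 s/h = 0.0538333 kg/s
Mean residence time: t_res = M/Q_s = 13.16 kg / 0.0538333 kg/s = 244.458 s
Convert to metres: D = 0.0627 m, h = 0.00879 m
ΔT_a = T_lim − T_in = 302.9 − 218.6 = 84.3 K
γ̇_max² = ΔT_a·ρ·cp/(η·t_res) = 84.3·1224·1744/(2950·244.458) = 249.533 s⁻²
γ̇_max = sqrt(249.533) = 15.7966 s⁻¹
N_max = γ̇_max·h / (π·D) = 15.7966 · 0.00879 / (π · 0.0627) = 0.704914 rev/s = 42.2948 rpm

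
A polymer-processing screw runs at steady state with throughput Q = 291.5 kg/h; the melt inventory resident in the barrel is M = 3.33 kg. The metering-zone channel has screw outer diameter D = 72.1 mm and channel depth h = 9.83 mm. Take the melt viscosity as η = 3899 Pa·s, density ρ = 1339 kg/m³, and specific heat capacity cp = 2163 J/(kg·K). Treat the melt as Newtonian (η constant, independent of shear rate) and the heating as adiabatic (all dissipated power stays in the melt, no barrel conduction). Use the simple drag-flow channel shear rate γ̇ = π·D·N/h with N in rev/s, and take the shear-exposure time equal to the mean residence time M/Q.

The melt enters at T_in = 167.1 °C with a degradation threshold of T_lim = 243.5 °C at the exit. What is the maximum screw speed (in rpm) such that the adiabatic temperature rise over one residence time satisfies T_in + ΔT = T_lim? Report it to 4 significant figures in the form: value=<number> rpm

value=96.73 rpm

Q_s = Q / 3600 = 291.5 / 3600 = 0.0809722 kg/s
Mean residence time: t_res = M/Q_s = 3.33 kg / 0.0809722 kg/s = 41.1252 s
D = 72.1 mm = 0.0721 m;  h = 9.83 mm = 0.00983 m
ΔT_a = T_lim − T_in = 243.5 − 167.1 = 76.4 K
γ̇_max² = ΔT_a·ρ·cp / (η·t_res) = [76.4 × 1339 × 2163] / [3899 × 41.1252] = 1379.97 s⁻²
Take the square root: γ̇_max = √(1379.97) = 37.1479 s⁻¹
N_max = γ̇_max·h / (π·D) = 37.1479 · 0.00983 / (π · 0.0721) = 1.61214 rev/s = 96.7284 rpm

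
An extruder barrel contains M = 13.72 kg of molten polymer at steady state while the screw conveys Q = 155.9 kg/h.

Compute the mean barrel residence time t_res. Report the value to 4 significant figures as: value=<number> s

Convert throughput: Q = 155.9 kg/h = 155.9/3600 = 0.0433056 kg/s
t_res = M / Q_s = 13.72 / 0.0433056 = 316.818 s

value=316.8 s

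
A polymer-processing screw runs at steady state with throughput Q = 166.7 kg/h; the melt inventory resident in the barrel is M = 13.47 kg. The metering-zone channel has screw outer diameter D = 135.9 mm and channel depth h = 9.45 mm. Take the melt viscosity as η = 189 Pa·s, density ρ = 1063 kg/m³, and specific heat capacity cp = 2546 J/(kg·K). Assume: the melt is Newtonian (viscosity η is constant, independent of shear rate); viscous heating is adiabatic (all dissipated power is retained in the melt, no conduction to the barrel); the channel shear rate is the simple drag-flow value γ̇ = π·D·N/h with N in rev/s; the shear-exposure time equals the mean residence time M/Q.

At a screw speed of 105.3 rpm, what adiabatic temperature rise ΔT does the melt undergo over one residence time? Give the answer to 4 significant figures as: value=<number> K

Throughput in SI: Q_s = 166.7 kg/h ÷ 3600 s/h = 0.0463056 kg/s
Mean residence time: t_res = M/Q_s = 13.47 kg / 0.0463056 kg/s = 290.894 s
Convert to SI: D = 0.1359 m, h = 0.00945 m, N = 105.3/60 = 1.755 rev/s
γ̇ = π·D·N / h = π · 0.1359 · 1.755 / 0.00945 = 79.2893 s⁻¹
ΔT = η·γ̇²·t_res/(ρ·cp) = [189 × 79.2893² × 290.894] / [1063 × 2546] = 127.713 K

value=127.7 K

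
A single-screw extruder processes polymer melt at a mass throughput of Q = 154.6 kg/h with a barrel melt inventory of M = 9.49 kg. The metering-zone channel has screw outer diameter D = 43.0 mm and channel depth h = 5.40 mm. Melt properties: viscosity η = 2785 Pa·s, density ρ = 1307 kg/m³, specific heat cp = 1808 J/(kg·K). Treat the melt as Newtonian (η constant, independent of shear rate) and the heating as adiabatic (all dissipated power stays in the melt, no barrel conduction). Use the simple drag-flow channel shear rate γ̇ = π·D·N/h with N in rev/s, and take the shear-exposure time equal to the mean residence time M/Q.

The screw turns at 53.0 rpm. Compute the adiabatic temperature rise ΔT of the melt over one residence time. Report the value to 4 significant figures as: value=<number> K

value=127.2 K

Convert throughput: Q = 154.6 kg/h = 154.6/3600 = 0.0429444 kg/s
t_res = M / Q_s = 9.49 / 0.0429444 = 220.983 s
Convert to SI: D = 0.043 m, h = 0.0054 m, N = 53.0/60 = 0.883333 rev/s
γ̇ = π·D·N / h = π · 0.043 · 0.883333 / 0.0054 = 22.0978 s⁻¹
ΔT = η·γ̇²·t_res / (ρ·cp) = 2785 · (22.0978)² · 220.983 / (1307 · 1808) = 127.177 K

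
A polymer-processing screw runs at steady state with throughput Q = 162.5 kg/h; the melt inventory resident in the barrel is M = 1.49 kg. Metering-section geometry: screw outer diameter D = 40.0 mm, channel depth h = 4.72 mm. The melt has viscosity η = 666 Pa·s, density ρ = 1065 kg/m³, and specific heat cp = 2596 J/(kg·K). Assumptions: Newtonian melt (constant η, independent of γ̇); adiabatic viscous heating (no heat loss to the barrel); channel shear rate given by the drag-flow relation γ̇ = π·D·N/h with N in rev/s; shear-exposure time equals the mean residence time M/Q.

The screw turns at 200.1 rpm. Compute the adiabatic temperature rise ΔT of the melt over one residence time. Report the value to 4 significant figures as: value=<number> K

Convert throughput: Q = 162.5 kg/h = 162.5/3600 = 0.0451389 kg/s
t_res = M / Q_s = 1.49 ÷ 0.0451389 = 33.0092 s
Convert to SI: D = 0.04 m, h = 0.00472 m, N = 200.1/60 = 3.335 rev/s
γ̇ = π·D·N / h = π · 0.04 · 3.335 / 0.00472 = 88.7899 s⁻¹
Adiabatic rise: ΔT = η γ̇² t_res / (ρ cp) = 666·(88.7899)²·33.0092 / (1065·2596) = 62.6878 K

value=62.69 K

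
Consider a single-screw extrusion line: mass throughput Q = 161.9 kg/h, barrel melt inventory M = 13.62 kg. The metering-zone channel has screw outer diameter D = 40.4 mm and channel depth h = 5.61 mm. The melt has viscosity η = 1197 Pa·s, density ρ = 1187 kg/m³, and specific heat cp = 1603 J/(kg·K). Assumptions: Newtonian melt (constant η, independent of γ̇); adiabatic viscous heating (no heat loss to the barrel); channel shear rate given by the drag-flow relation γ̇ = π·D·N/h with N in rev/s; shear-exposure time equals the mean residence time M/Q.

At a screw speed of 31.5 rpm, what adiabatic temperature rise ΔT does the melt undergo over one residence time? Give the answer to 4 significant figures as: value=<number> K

value=26.88 K

Throughput in SI: Q_s = 161.9 kg/h ÷ 3600 s/h = 0.0449722 kg/s
t_res = M / Q_s = 13.62 / 0.0449722 = 302.854 s
D = 40.4 mm = 0.0404 m;  h = 5.61 mm = 0.00561 m;  N = 31.5 rpm / 60 = 0.525 rev/s
γ̇ = π·D·N / h = π · 0.0404 · 0.525 / 0.00561 = 11.8776 s⁻¹
ΔT = η·γ̇²·t_res/(ρ·cp) = [1197 × 11.8776² × 302.854] / [1187 × 1603] = 26.8781 K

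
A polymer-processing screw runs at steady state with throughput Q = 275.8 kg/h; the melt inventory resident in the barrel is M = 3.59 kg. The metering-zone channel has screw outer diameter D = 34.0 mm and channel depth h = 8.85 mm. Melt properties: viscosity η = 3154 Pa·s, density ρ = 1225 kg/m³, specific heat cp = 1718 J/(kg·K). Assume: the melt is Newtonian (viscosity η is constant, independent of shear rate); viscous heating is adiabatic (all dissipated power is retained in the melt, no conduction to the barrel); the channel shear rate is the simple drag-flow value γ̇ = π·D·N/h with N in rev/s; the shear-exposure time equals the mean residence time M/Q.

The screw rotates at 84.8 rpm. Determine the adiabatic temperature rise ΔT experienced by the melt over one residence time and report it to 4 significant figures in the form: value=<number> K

Q_s = Q / 3600 = 275.8 / 3600 = 0.0766111 kg/s
Mean residence time: t_res = M/Q_s = 3.59 kg / 0.0766111 kg/s = 46.86 s
Geometry in metres: D = 34.0 mm → 0.034 m, h = 8.85 mm → 0.00885 m; screw speed N = 84.8 rpm = 1.41333 rev/s
γ̇ = π D N / h = (π)(0.034)(1.41333) / 0.00885 = 17.0581 s⁻¹
Adiabatic rise: ΔT = η γ̇² t_res / (ρ cp) = 3154·(17.0581)²·46.86 / (1225·1718) = 20.4346 K

value=20.43 K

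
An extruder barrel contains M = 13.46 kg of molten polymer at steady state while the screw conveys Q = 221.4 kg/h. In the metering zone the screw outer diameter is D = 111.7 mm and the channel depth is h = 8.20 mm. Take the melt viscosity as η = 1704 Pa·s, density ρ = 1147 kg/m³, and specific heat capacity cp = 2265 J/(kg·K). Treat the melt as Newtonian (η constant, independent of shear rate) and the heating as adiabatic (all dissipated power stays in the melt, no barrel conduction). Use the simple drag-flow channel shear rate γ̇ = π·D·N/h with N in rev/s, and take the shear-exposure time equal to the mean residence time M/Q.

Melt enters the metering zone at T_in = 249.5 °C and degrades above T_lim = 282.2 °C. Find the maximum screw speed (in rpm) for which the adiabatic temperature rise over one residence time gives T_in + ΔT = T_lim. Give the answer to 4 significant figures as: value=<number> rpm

value=21.16 rpm

Q_s = Q / 3600 = 221.4 / 3600 = 0.0615 kg/s
t_res = M / Q_s = 13.46 / 0.0615 = 218.862 s
D = 111.7 mm = 0.1117 m;  h = 8.20 mm = 0.0082 m
ΔT_a = T_lim − T_in = 282.2 °C − 249.5 °C = 32.7 K
γ̇_max² = ΔT_a·ρ·cp/(η·t_res) = 32.7·1147·2265/(1704·218.862) = 227.793 s⁻²
γ̇_max = sqrt(227.793) = 15.0928 s⁻¹
Solve γ̇ = πDN/h for N: N_max = γ̇_max·h/(π·D) = 15.0928 × 0.0082 / (π × 0.1117) = 0.35268 rev/s = 21.1608 rpm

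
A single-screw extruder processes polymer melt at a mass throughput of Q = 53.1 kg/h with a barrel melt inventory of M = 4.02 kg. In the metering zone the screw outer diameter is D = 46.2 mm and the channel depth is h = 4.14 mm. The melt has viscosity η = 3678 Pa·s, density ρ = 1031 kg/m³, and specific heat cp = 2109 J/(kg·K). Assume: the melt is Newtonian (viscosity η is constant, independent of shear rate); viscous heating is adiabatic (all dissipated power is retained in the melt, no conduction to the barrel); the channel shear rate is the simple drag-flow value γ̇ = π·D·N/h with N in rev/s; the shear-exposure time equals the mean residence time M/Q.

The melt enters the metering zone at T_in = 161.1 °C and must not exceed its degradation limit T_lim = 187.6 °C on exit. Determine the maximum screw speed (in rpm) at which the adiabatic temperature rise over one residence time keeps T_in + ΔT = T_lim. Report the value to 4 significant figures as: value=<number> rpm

value=12.98 rpm

Convert throughput: Q = 53.1 kg/h = 53.1/3600 = 0.01475 kg/s
t_res = M / Q_s = 4.02 ÷ 0.01475 = 272.542 s
D = 46.2 mm = 0.0462 m;  h = 4.14 mm = 0.00414 m
ΔT_a = T_lim − T_in = 187.6 − 161.1 = 26.5 K
Invert ΔT = ηγ̇²t_res/(ρcp) for γ̇: γ̇_max² = ΔT_a ρ cp / (η t_res) = 26.5·1031·2109 / (3678·272.542) = 57.4825 s⁻²
γ̇_max = √57.4825 = 7.58172 s⁻¹
N_max = γ̇_max·h / (π·D) = 7.58172 · 0.00414 / (π · 0.0462) = 0.21626 rev/s = 12.9756 rpm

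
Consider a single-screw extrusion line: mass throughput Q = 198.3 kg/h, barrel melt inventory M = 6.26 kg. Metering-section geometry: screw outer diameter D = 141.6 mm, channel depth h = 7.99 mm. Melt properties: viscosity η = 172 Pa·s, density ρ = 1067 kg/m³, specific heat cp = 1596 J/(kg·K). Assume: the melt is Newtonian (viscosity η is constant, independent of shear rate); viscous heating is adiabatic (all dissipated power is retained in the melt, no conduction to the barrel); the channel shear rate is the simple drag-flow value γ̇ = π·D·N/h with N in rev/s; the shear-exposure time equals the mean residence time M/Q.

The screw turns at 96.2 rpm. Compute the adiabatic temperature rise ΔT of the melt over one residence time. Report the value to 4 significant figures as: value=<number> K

Q_s = Q / 3600 = 198.3 / 3600 = 0.0550833 kg/s
t_res = M / Q_s = 6.26 / 0.0550833 = 113.646 s
Geometry in metres: D = 141.6 mm → 0.1416 m, h = 7.99 mm → 0.00799 m; screw speed N = 96.2 rpm = 1.60333 rev/s
γ̇ = π·D·N / h = π · 0.1416 · 1.60333 / 0.00799 = 89.2668 s⁻¹
ΔT = η·γ̇²·t_res/(ρ·cp) = [172 × 89.2668² × 113.646] / [1067 × 1596] = 91.4672 K

value=91.47 K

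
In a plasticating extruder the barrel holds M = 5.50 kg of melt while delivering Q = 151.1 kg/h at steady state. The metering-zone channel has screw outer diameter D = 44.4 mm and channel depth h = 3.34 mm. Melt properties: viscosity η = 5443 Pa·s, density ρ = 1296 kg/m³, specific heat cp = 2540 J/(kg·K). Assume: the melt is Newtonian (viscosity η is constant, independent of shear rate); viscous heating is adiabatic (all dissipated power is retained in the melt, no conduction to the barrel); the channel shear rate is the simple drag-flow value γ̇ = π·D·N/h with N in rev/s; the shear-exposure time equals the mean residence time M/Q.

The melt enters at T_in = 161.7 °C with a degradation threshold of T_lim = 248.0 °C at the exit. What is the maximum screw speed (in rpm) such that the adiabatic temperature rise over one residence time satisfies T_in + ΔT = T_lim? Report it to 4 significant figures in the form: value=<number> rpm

value=28.67 rpm

Q_s = Q / 3600 = 151.1 / 3600 = 0.0419722 kg/s
Mean residence time: t_res = M/Q_s = 5.50 kg / 0.0419722 kg/s = 131.039 s
Geometry in SI: D = 44.4 mm → 0.0444 m, h = 3.34 mm → 0.00334 m
ΔT_a = T_lim − T_in = 248.0 °C − 161.7 °C = 86.3 K
γ̇_max² = ΔT_a·ρ·cp/(η·t_res) = 86.3·1296·2540/(5443·131.039) = 398.3 s⁻²
γ̇_max = √398.3 = 19.9575 s⁻¹
N_max = γ̇_max·h / (π·D) = 19.9575 · 0.00334 / (π · 0.0444) = 0.47788 rev/s = 28.6728 rpm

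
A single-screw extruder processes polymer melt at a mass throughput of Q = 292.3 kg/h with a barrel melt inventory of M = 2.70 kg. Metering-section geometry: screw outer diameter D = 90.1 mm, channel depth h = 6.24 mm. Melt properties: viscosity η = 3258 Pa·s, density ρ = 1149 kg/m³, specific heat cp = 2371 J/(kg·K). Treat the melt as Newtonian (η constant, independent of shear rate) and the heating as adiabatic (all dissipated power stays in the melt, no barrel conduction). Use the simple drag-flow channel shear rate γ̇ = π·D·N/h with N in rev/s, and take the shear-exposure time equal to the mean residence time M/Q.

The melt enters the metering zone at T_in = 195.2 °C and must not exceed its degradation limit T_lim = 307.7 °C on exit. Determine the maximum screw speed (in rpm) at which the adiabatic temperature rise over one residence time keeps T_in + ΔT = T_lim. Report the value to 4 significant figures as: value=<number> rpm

Throughput in SI: Q_s = 292.3 kg/h ÷ 3600 s/h = 0.0811944 kg/s
t_res = M / Q_s = 2.70 ÷ 0.0811944 = 33.2535 s
Convert to metres: D = 0.0901 m, h = 0.00624 m
ΔT_a = T_lim − T_in = 307.7 °C − 195.2 °C = 112.5 K
γ̇_max² = ΔT_a·ρ·cp / (η·t_res) = [112.5 × 1149 × 2371] / [3258 × 33.2535] = 2828.89 s⁻²
γ̇_max = sqrt(2828.89) = 53.1873 s⁻¹
N_max = γ̇_max h / (πD) = 53.1873·0.00624/(π·0.0901) = 1.17251 rev/s → ×60 = 70.3508 rpm

value=70.35 rpm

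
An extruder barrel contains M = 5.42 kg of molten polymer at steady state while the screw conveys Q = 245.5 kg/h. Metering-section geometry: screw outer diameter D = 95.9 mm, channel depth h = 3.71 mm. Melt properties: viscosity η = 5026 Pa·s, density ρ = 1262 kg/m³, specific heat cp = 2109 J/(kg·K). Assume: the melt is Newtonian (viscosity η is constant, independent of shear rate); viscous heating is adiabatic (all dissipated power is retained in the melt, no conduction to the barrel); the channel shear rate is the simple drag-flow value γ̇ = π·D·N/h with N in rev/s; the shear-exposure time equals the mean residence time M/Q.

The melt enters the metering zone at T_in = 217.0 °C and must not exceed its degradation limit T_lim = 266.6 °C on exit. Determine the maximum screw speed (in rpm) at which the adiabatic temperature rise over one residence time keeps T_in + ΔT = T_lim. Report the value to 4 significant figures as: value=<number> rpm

value=13.43 rpm

Convert throughput: Q = 245.5 kg/h = 245.5/3600 = 0.0681944 kg/s
t_res = M / Q_s = 5.42 / 0.0681944 = 79.4786 s
D = 95.9 mm = 0.0959 m;  h = 3.71 mm = 0.00371 m
Allowable rise: ΔT_a = T_lim − T_in = 266.6 − 217.0 = 49.6 K
Invert ΔT = ηγ̇²t_res/(ρcp) for γ̇: γ̇_max² = ΔT_a ρ cp / (η t_res) = 49.6·1262·2109 / (5026·79.4786) = 330.48 s⁻²
γ̇_max = sqrt(330.48) = 18.1791 s⁻¹
Solve γ̇ = πDN/h for N: N_max = γ̇_max·h/(π·D) = 18.1791 × 0.00371 / (π × 0.0959) = 0.223861 rev/s = 13.4316 rpm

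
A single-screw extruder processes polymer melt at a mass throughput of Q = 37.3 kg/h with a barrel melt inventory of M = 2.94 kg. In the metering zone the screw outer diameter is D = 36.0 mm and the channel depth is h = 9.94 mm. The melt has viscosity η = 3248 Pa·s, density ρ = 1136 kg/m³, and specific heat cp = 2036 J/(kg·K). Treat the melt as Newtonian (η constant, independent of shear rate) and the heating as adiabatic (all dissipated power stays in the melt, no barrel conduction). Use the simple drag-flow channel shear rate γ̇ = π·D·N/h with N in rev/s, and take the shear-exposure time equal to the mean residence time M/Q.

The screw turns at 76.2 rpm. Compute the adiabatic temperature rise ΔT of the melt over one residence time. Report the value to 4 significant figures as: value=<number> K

Q_s = Q / 3600 = 37.3 / 3600 = 0.0103611 kg/s
t_res = M / Q_s = 2.94 / 0.0103611 = 283.753 s
D = 36.0 mm = 0.036 m;  h = 9.94 mm = 0.00994 m;  N = 76.2 rpm / 60 = 1.27 rev/s
γ̇ = π D N / h = (π)(0.036)(1.27) / 0.00994 = 14.4501 s⁻¹
ΔT = η·γ̇²·t_res/(ρ·cp) = [3248 × 14.4501² × 283.753] / [1136 × 2036] = 83.2033 K

value=83.20 K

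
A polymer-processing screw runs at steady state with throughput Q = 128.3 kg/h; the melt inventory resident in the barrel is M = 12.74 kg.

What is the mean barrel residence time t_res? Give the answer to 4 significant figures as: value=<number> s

Throughput in SI: Q_s = 128.3 kg/h ÷ 3600 s/h = 0.0356389 kg/s
Mean residence time: t_res = M/Q_s = 12.74 kg / 0.0356389 kg/s = 357.475 s

value=357.5 s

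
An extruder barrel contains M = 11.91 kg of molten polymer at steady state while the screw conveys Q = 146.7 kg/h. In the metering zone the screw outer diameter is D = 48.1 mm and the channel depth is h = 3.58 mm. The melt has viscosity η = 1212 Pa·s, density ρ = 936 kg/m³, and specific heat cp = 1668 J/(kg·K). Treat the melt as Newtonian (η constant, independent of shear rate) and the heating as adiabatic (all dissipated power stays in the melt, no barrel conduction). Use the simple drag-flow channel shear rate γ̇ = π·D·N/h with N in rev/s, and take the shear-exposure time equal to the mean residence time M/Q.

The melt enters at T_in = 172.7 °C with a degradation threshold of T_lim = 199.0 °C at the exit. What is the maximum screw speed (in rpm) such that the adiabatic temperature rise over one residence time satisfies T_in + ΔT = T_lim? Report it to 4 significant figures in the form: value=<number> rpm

Throughput in SI: Q_s = 146.7 kg/h ÷ 3600 s/h = 0.04075 kg/s
t_res = M / Q_s = 11.91 / 0.04075 = 292.27 s
Geometry in SI: D = 48.1 mm → 0.0481 m, h = 3.58 mm → 0.00358 m
ΔT_a = T_lim − T_in = 199.0 − 172.7 = 26.3 K
γ̇_max² = ΔT_a·ρ·cp / (η·t_res) = [26.3 × 936 × 1668] / [1212 × 292.27] = 115.915 s⁻²
Take the square root: γ̇_max = √(115.915) = 10.7664 s⁻¹
N_max = γ̇_max h / (πD) = 10.7664·0.00358/(π·0.0481) = 0.255069 rev/s → ×60 = 15.3042 rpm

value=15.30 rpm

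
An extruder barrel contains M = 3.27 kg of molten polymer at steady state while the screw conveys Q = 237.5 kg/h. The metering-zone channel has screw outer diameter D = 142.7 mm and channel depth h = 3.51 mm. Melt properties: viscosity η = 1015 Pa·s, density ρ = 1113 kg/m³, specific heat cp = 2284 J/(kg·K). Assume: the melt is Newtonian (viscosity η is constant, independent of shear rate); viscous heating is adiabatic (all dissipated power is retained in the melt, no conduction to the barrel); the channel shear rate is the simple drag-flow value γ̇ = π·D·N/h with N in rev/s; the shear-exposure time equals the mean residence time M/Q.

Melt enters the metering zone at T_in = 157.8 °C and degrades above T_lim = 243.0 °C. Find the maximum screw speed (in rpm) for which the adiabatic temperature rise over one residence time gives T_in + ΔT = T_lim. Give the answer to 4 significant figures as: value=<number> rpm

value=30.82 rpm

Q_s = Q / 3600 = 237.5 / 3600 = 0.0659722 kg/s
t_res = M / Q_s = 3.27 / 0.0659722 = 49.5663 s
D = 142.7 mm = 0.1427 m;  h = 3.51 mm = 0.00351 m
Allowable rise: ΔT_a = T_lim − T_in = 243.0 − 157.8 = 85.2 K
γ̇_max² = ΔT_a·ρ·cp / (η·t_res) = [85.2 × 1113 × 2284] / [1015 × 49.5663] = 4305.05 s⁻²
γ̇_max = √4305.05 = 65.6129 s⁻¹
N_max = γ̇_max h / (πD) = 65.6129·0.00351/(π·0.1427) = 0.513715 rev/s → ×60 = 30.8229 rpm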